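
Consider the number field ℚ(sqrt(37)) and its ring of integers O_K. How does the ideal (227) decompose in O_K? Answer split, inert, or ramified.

remains prime (inert)

d = 37 ≡ 1 (mod 4), so O_K = ℤ[(1+√37)/2] and disc(K) = d = 37.
227 ∤ 37, so 227 is unramified.
Legendre symbol by Euler's criterion: (37/227) ≡ 37^113 ≡ 226 (mod 227), i.e. (37/227) = -1.
d is a non-residue mod p, hence 227 remains inert in O_K.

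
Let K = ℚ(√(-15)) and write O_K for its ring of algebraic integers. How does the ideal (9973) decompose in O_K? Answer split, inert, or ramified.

-15 mod 4 = 1, hence disc K = -15 and O_K = ℤ[(1+√-15)/2].
Since gcd(9973, -15) = 1 the prime 9973 does not ramify.
Compute (-15/9973) via Euler: 9958^((9973-1)/2) mod 9973 = 9972, so (-15/9973) = -1.
Legendre symbol -1 ⇒ 9973 is inert.

inert — (9973) stays prime in O_K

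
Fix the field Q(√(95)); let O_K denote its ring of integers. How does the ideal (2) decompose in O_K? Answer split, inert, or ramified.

p ramifies

95 mod 4 = 3, hence disc K = 4·95 = 380 and O_K = ℤ[√95].
2 divides disc(K) = 380, so 2 ramifies.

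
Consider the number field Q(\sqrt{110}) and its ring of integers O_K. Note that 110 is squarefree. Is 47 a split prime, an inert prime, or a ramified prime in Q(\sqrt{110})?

splits completely

Since 110 ≢ 1 mod 4, the ring of integers is ℤ[√110] with discriminant 4·110 = 440.
Since gcd(47, 440) = 1 the prime 47 does not ramify.
(110/47) = 16^23 mod 47 = 1, giving Legendre symbol 1.
d is a quadratic residue mod p, hence 47 splits in O_K.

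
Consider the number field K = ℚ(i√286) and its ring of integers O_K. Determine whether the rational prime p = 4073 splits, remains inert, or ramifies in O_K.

d = -286 ≡ 2 (mod 4), so O_K = ℤ[√-286] and disc(K) = 4d = -1144.
disc(K) = -1144 is not divisible by 4073; 4073 is unramified.
Compute (-286/4073) via Euler: 3787^((4073-1)/2) mod 4073 = 1, so (-286/4073) = 1.
d is a quadratic residue mod p, hence 4073 splits in O_K.

split — (4073) = 𝔭₁𝔭₂ with 𝔭₁ ≠ 𝔭₂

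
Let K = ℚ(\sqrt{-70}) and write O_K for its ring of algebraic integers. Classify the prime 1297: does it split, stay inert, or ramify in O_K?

d = -70 ≡ 2 (mod 4), so O_K = ℤ[√-70] and disc(K) = 4d = -280.
Since gcd(1297, -280) = 1 the prime 1297 does not ramify.
Compute (-70/1297) via Euler: 1227^((1297-1)/2) mod 1297 = 1296, so (-70/1297) = -1.
d is a non-residue mod p, hence 1297 remains inert in O_K.

1297 remains inert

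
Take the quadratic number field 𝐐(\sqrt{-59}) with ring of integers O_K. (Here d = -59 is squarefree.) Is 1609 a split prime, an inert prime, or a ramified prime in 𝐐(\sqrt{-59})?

Since -59 ≡ 1 mod 4, the ring of integers is ℤ[(1+√-59)/2] with discriminant -59.
Since gcd(1609, -59) = 1 the prime 1609 does not ramify.
Legendre symbol by Euler's criterion: (-59/1609) ≡ (-59)^804 ≡ 1 (mod 1609), i.e. (-59/1609) = 1.
Legendre symbol 1 ⇒ 1609 is split.

1609 splits in O_K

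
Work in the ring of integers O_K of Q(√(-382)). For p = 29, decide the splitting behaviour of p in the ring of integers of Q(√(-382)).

-382 mod 4 = 2, hence disc K = 4·(-382) = -1528 and O_K = ℤ[√-382].
Since gcd(29, -1528) = 1 the prime 29 does not ramify.
Legendre symbol by Euler's criterion: (-382/29) ≡ (-382)^14 ≡ 1 (mod 29), i.e. (-382/29) = 1.
Legendre symbol 1 ⇒ 29 is split.

split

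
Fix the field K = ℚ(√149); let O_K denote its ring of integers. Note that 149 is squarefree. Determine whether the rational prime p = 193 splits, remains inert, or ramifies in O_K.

Since 149 ≡ 1 mod 4, the ring of integers is ℤ[(1+√149)/2] with discriminant 149.
Since gcd(193, 149) = 1 the prime 193 does not ramify.
Legendre symbol by Euler's criterion: (149/193) ≡ 149^96 ≡ 192 (mod 193), i.e. (149/193) = -1.
d is a non-residue mod p, hence 193 remains inert in O_K.

inert — (193) stays prime in O_K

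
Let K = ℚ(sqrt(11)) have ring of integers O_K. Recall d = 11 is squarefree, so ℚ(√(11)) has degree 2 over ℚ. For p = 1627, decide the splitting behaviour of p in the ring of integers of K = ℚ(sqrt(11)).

d = 11 ≡ 3 (mod 4), so O_K = ℤ[√11] and disc(K) = 4d = 44.
disc(K) = 44 is not divisible by 1627; 1627 is unramified.
Compute (11/1627) via Euler: 11^((1627-1)/2) mod 1627 = 1, so (11/1627) = 1.
Legendre symbol 1 ⇒ 1627 is split.

split — (1627) = 𝔭₁𝔭₂ with 𝔭₁ ≠ 𝔭₂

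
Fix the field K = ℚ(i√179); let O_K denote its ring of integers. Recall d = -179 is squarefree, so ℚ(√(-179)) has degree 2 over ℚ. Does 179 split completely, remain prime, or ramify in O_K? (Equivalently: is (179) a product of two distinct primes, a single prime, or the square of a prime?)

ramifies in O_K

Since -179 ≡ 1 mod 4, the ring of integers is ℤ[(1+√-179)/2] with discriminant -179.
Ramification test: 179 | -179. The prime 179 ramifies in K.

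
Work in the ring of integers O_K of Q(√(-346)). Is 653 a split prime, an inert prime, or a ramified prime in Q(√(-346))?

Since -346 ≢ 1 mod 4, the ring of integers is ℤ[√-346] with discriminant 4·(-346) = -1384.
disc(K) = -1384 is not divisible by 653; 653 is unramified.
Legendre symbol by Euler's criterion: (-346/653) ≡ (-346)^326 ≡ 1 (mod 653), i.e. (-346/653) = 1.
(-346/653) = 1, so 653 splits.

splits completely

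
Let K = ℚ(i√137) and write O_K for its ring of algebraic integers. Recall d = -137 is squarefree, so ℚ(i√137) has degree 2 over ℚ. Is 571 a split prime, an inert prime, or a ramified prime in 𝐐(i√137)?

splits completely

d = -137 ≡ 3 (mod 4), so O_K = ℤ[√-137] and disc(K) = 4d = -548.
Since gcd(571, -548) = 1 the prime 571 does not ramify.
Euler's criterion: (-137)^285 mod 571 = 1. Thus (-137|571) = 1.
(-137/571) = 1, so 571 splits.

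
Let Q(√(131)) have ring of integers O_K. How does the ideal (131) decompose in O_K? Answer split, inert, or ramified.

ramifies in O_K

Since 131 ≢ 1 mod 4, the ring of integers is ℤ[√131] with discriminant 4·131 = 524.
disc(K) = 524 = 131·4, so p = 131 is ramified.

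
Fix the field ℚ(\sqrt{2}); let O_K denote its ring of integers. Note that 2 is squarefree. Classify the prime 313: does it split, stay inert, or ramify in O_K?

p splits

2 mod 4 = 2, hence disc K = 4·2 = 8 and O_K = ℤ[√2].
Since gcd(313, 8) = 1 the prime 313 does not ramify.
Compute (2/313) via Euler: 2^((313-1)/2) mod 313 = 1, so (2/313) = 1.
Legendre symbol 1 ⇒ 313 is split.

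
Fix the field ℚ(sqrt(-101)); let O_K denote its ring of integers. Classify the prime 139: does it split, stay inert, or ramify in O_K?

d = -101 ≡ 3 (mod 4), so O_K = ℤ[√-101] and disc(K) = 4d = -404.
Since gcd(139, -404) = 1 the prime 139 does not ramify.
Compute (-101/139) via Euler: 38^((139-1)/2) mod 139 = 1, so (-101/139) = 1.
Legendre symbol 1 ⇒ 139 is split.

split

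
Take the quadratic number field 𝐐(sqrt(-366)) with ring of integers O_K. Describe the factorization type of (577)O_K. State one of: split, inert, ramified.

-366 mod 4 = 2, hence disc K = 4·(-366) = -1464 and O_K = ℤ[√-366].
Since gcd(577, -1464) = 1 the prime 577 does not ramify.
Legendre symbol by Euler's criterion: (-366/577) ≡ (-366)^288 ≡ 576 (mod 577), i.e. (-366/577) = -1.
(-366/577) = -1, so 577 is inert.

inert — (577) stays prime in O_K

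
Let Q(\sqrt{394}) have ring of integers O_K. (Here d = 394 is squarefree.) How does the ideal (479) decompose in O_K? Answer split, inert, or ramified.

394 mod 4 = 2, hence disc K = 4·394 = 1576 and O_K = ℤ[√394].
disc(K) = 1576 is not divisible by 479; 479 is unramified.
Euler's criterion: 394^239 mod 479 = 1. Thus (394|479) = 1.
Legendre symbol 1 ⇒ 479 is split.

split — (479) = 𝔭₁𝔭₂ with 𝔭₁ ≠ 𝔭₂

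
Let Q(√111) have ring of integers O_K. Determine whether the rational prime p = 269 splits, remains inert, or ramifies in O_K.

d = 111 ≡ 3 (mod 4), so O_K = ℤ[√111] and disc(K) = 4d = 444.
Since gcd(269, 444) = 1 the prime 269 does not ramify.
Euler's criterion: 111^134 mod 269 = 268. Thus (111|269) = -1.
d is a non-residue mod p, hence 269 remains inert in O_K.

inert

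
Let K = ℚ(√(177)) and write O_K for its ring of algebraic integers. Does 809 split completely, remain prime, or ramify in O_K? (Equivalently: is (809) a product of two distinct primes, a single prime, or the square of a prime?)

177 mod 4 = 1, hence disc K = 177 and O_K = ℤ[(1+√177)/2].
disc(K) = 177 is not divisible by 809; 809 is unramified.
(177/809) = 177^404 mod 809 = 1, giving Legendre symbol 1.
Legendre symbol 1 ⇒ 809 is split.

split — (809) = 𝔭₁𝔭₂ with 𝔭₁ ≠ 𝔭₂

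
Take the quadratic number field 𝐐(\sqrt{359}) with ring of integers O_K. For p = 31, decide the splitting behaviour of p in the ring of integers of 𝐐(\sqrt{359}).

splits completely

Since 359 ≢ 1 mod 4, the ring of integers is ℤ[√359] with discriminant 4·359 = 1436.
Since gcd(31, 1436) = 1 the prime 31 does not ramify.
(359/31) = 18^15 mod 31 = 1, giving Legendre symbol 1.
d is a quadratic residue mod p, hence 31 splits in O_K.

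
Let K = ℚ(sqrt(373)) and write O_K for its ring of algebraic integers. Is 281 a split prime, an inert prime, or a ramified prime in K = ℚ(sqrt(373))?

Since 373 ≡ 1 mod 4, the ring of integers is ℤ[(1+√373)/2] with discriminant 373.
disc(K) = 373 is not divisible by 281; 281 is unramified.
Compute (373/281) via Euler: 92^((281-1)/2) mod 281 = 280, so (373/281) = -1.
Legendre symbol -1 ⇒ 281 is inert.

inert — (281) stays prime in O_K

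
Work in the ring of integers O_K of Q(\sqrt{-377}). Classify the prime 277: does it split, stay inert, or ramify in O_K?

-377 mod 4 = 3, hence disc K = 4·(-377) = -1508 and O_K = ℤ[√-377].
277 ∤ -1508, so 277 is unramified.
Euler's criterion: (-377)^138 mod 277 = 1. Thus (-377|277) = 1.
Legendre symbol 1 ⇒ 277 is split.

split — (277) = 𝔭₁𝔭₂ with 𝔭₁ ≠ 𝔭₂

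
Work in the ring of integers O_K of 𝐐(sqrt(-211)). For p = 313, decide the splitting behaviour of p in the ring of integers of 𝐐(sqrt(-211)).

Since -211 ≡ 1 mod 4, the ring of integers is ℤ[(1+√-211)/2] with discriminant -211.
313 ∤ -211, so 313 is unramified.
Compute (-211/313) via Euler: 102^((313-1)/2) mod 313 = 312, so (-211/313) = -1.
Legendre symbol -1 ⇒ 313 is inert.

313 remains inert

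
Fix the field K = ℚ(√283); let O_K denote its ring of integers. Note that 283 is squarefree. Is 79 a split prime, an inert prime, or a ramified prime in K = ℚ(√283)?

p splits

d = 283 ≡ 3 (mod 4), so O_K = ℤ[√283] and disc(K) = 4d = 1132.
disc(K) = 1132 is not divisible by 79; 79 is unramified.
Compute (283/79) via Euler: 46^((79-1)/2) mod 79 = 1, so (283/79) = 1.
d is a quadratic residue mod p, hence 79 splits in O_K.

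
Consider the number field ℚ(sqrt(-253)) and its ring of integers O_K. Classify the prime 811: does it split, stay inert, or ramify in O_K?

split — (811) = 𝔭₁𝔭₂ with 𝔭₁ ≠ 𝔭₂

d = -253 ≡ 3 (mod 4), so O_K = ℤ[√-253] and disc(K) = 4d = -1012.
disc(K) = -1012 is not divisible by 811; 811 is unramified.
Legendre symbol by Euler's criterion: (-253/811) ≡ (-253)^405 ≡ 1 (mod 811), i.e. (-253/811) = 1.
(-253/811) = 1, so 811 splits.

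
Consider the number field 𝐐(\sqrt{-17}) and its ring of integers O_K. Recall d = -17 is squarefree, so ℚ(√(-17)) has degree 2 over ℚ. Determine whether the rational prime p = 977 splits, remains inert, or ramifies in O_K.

p splits

Since -17 ≢ 1 mod 4, the ring of integers is ℤ[√-17] with discriminant 4·(-17) = -68.
disc(K) = -68 is not divisible by 977; 977 is unramified.
(-17/977) = 960^488 mod 977 = 1, giving Legendre symbol 1.
d is a quadratic residue mod p, hence 977 splits in O_K.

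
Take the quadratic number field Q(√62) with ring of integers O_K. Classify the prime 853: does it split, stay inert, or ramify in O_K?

853 remains inert

62 mod 4 = 2, hence disc K = 4·62 = 248 and O_K = ℤ[√62].
853 ∤ 248, so 853 is unramified.
Euler's criterion: 62^426 mod 853 = 852. Thus (62|853) = -1.
Legendre symbol -1 ⇒ 853 is inert.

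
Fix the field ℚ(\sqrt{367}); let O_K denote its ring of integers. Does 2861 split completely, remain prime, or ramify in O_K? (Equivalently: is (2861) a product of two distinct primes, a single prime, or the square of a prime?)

2861 splits in O_K

367 mod 4 = 3, hence disc K = 4·367 = 1468 and O_K = ℤ[√367].
2861 ∤ 1468, so 2861 is unramified.
Euler's criterion: 367^1430 mod 2861 = 1. Thus (367|2861) = 1.
(367/2861) = 1, so 2861 splits.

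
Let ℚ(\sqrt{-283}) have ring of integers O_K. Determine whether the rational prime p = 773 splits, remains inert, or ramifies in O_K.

split — (773) = 𝔭₁𝔭₂ with 𝔭₁ ≠ 𝔭₂

d = -283 ≡ 1 (mod 4), so O_K = ℤ[(1+√-283)/2] and disc(K) = d = -283.
Since gcd(773, -283) = 1 the prime 773 does not ramify.
Euler's criterion: (-283)^386 mod 773 = 1. Thus (-283|773) = 1.
Legendre symbol 1 ⇒ 773 is split.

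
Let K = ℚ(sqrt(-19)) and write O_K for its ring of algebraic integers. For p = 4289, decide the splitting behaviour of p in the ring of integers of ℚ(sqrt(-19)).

inert

-19 mod 4 = 1, hence disc K = -19 and O_K = ℤ[(1+√-19)/2].
Since gcd(4289, -19) = 1 the prime 4289 does not ramify.
Euler's criterion: (-19)^2144 mod 4289 = 4288. Thus (-19|4289) = -1.
Legendre symbol -1 ⇒ 4289 is inert.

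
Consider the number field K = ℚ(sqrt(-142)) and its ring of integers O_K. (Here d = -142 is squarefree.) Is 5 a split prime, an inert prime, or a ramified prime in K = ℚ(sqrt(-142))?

-142 mod 4 = 2, hence disc K = 4·(-142) = -568 and O_K = ℤ[√-142].
Since gcd(5, -568) = 1 the prime 5 does not ramify.
Legendre symbol by Euler's criterion: (-142/5) ≡ (-142)^2 ≡ 4 (mod 5), i.e. (-142/5) = -1.
Legendre symbol -1 ⇒ 5 is inert.

remains prime (inert)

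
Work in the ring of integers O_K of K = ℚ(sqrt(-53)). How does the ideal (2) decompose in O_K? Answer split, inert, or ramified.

2 is ramified

d = -53 ≡ 3 (mod 4), so O_K = ℤ[√-53] and disc(K) = 4d = -212.
2 divides disc(K) = -212, so 2 ramifies.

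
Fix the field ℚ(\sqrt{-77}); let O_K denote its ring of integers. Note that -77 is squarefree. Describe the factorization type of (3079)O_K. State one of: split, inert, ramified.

inert — (3079) stays prime in O_K

-77 mod 4 = 3, hence disc K = 4·(-77) = -308 and O_K = ℤ[√-77].
Since gcd(3079, -308) = 1 the prime 3079 does not ramify.
Compute (-77/3079) via Euler: 3002^((3079-1)/2) mod 3079 = 3078, so (-77/3079) = -1.
Legendre symbol -1 ⇒ 3079 is inert.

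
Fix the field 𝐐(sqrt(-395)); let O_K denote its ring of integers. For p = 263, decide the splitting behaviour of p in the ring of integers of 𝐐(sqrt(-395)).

263 remains inert

-395 mod 4 = 1, hence disc K = -395 and O_K = ℤ[(1+√-395)/2].
263 ∤ -395, so 263 is unramified.
Euler's criterion: (-395)^131 mod 263 = 262. Thus (-395|263) = -1.
(-395/263) = -1, so 263 is inert.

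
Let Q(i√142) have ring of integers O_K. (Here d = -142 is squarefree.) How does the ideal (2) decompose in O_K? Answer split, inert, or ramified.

p ramifies

-142 mod 4 = 2, hence disc K = 4·(-142) = -568 and O_K = ℤ[√-142].
Ramification test: 2 | -568. The prime 2 ramifies in K.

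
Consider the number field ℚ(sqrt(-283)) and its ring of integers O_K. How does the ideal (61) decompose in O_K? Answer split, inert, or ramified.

split

d = -283 ≡ 1 (mod 4), so O_K = ℤ[(1+√-283)/2] and disc(K) = d = -283.
61 ∤ -283, so 61 is unramified.
Euler's criterion: (-283)^30 mod 61 = 1. Thus (-283|61) = 1.
(-283/61) = 1, so 61 splits.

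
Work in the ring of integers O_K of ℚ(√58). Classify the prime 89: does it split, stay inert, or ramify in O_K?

inert — (89) stays prime in O_K

d = 58 ≡ 2 (mod 4), so O_K = ℤ[√58] and disc(K) = 4d = 232.
disc(K) = 232 is not divisible by 89; 89 is unramified.
Legendre symbol by Euler's criterion: (58/89) ≡ 58^44 ≡ 88 (mod 89), i.e. (58/89) = -1.
Legendre symbol -1 ⇒ 89 is inert.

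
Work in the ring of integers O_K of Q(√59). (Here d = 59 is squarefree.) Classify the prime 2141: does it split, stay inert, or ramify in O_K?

59 mod 4 = 3, hence disc K = 4·59 = 236 and O_K = ℤ[√59].
Since gcd(2141, 236) = 1 the prime 2141 does not ramify.
Compute (59/2141) via Euler: 59^((2141-1)/2) mod 2141 = 1, so (59/2141) = 1.
Legendre symbol 1 ⇒ 2141 is split.

p splits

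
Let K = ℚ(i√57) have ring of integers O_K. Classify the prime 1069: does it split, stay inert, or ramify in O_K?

d = -57 ≡ 3 (mod 4), so O_K = ℤ[√-57] and disc(K) = 4d = -228.
disc(K) = -228 is not divisible by 1069; 1069 is unramified.
(-57/1069) = 1012^534 mod 1069 = 1, giving Legendre symbol 1.
(-57/1069) = 1, so 1069 splits.

split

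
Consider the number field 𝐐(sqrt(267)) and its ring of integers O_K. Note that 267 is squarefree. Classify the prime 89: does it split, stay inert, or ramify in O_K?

Since 267 ≢ 1 mod 4, the ring of integers is ℤ[√267] with discriminant 4·267 = 1068.
disc(K) = 1068 = 89·12, so p = 89 is ramified.

ramifies in O_K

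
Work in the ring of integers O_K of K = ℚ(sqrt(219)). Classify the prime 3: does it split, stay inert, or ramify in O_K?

d = 219 ≡ 3 (mod 4), so O_K = ℤ[√219] and disc(K) = 4d = 876.
disc(K) = 876 = 3·292, so p = 3 is ramified.

ramified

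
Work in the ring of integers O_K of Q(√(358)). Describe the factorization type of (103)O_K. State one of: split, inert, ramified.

Since 358 ≢ 1 mod 4, the ring of integers is ℤ[√358] with discriminant 4·358 = 1432.
103 ∤ 1432, so 103 is unramified.
Legendre symbol by Euler's criterion: (358/103) ≡ 358^51 ≡ 1 (mod 103), i.e. (358/103) = 1.
Legendre symbol 1 ⇒ 103 is split.

splits completely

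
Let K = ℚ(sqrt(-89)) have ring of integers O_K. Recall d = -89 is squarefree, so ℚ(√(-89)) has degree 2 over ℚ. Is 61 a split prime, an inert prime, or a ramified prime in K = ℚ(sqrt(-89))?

inert — (61) stays prime in O_K

d = -89 ≡ 3 (mod 4), so O_K = ℤ[√-89] and disc(K) = 4d = -356.
61 ∤ -356, so 61 is unramified.
(-89/61) = 33^30 mod 61 = 60, giving Legendre symbol -1.
Legendre symbol -1 ⇒ 61 is inert.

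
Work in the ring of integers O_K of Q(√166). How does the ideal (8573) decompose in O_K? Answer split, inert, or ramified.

d = 166 ≡ 2 (mod 4), so O_K = ℤ[√166] and disc(K) = 4d = 664.
Since gcd(8573, 664) = 1 the prime 8573 does not ramify.
Legendre symbol by Euler's criterion: (166/8573) ≡ 166^4286 ≡ 1 (mod 8573), i.e. (166/8573) = 1.
Legendre symbol 1 ⇒ 8573 is split.

p splits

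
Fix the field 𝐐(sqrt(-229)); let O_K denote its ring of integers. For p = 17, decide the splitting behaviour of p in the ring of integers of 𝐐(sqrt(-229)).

d = -229 ≡ 3 (mod 4), so O_K = ℤ[√-229] and disc(K) = 4d = -916.
17 ∤ -916, so 17 is unramified.
Legendre symbol by Euler's criterion: (-229/17) ≡ (-229)^8 ≡ 1 (mod 17), i.e. (-229/17) = 1.
d is a quadratic residue mod p, hence 17 splits in O_K.

17 splits in O_K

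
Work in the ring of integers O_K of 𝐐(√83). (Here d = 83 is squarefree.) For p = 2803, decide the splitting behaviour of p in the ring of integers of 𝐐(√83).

d = 83 ≡ 3 (mod 4), so O_K = ℤ[√83] and disc(K) = 4d = 332.
Since gcd(2803, 332) = 1 the prime 2803 does not ramify.
Legendre symbol by Euler's criterion: (83/2803) ≡ 83^1401 ≡ 2802 (mod 2803), i.e. (83/2803) = -1.
Legendre symbol -1 ⇒ 2803 is inert.

inert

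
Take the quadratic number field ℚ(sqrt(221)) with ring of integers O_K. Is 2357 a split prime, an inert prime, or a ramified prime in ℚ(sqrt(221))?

d = 221 ≡ 1 (mod 4), so O_K = ℤ[(1+√221)/2] and disc(K) = d = 221.
disc(K) = 221 is not divisible by 2357; 2357 is unramified.
Euler's criterion: 221^1178 mod 2357 = 2356. Thus (221|2357) = -1.
d is a non-residue mod p, hence 2357 remains inert in O_K.

2357 remains inert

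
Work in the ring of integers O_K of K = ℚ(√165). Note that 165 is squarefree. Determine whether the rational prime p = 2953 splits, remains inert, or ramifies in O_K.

165 mod 4 = 1, hence disc K = 165 and O_K = ℤ[(1+√165)/2].
2953 ∤ 165, so 2953 is unramified.
Euler's criterion: 165^1476 mod 2953 = 2952. Thus (165|2953) = -1.
(165/2953) = -1, so 2953 is inert.

inert — (2953) stays prime in O_K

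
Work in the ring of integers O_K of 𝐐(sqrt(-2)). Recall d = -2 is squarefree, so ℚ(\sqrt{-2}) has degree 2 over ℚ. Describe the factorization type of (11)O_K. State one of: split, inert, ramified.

splits completely

Since -2 ≢ 1 mod 4, the ring of integers is ℤ[√-2] with discriminant 4·(-2) = -8.
disc(K) = -8 is not divisible by 11; 11 is unramified.
Euler's criterion: (-2)^5 mod 11 = 1. Thus (-2|11) = 1.
(-2/11) = 1, so 11 splits.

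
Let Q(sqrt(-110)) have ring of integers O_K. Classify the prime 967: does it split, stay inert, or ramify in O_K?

Since -110 ≢ 1 mod 4, the ring of integers is ℤ[√-110] with discriminant 4·(-110) = -440.
disc(K) = -440 is not divisible by 967; 967 is unramified.
(-110/967) = 857^483 mod 967 = 1, giving Legendre symbol 1.
(-110/967) = 1, so 967 splits.

p splits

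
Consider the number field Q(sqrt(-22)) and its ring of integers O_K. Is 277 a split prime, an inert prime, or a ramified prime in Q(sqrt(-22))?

277 splits in O_K

Since -22 ≢ 1 mod 4, the ring of integers is ℤ[√-22] with discriminant 4·(-22) = -88.
277 ∤ -88, so 277 is unramified.
Euler's criterion: (-22)^138 mod 277 = 1. Thus (-22|277) = 1.
(-22/277) = 1, so 277 splits.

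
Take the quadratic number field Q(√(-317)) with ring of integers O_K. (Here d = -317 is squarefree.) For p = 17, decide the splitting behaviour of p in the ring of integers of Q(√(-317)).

Since -317 ≢ 1 mod 4, the ring of integers is ℤ[√-317] with discriminant 4·(-317) = -1268.
disc(K) = -1268 is not divisible by 17; 17 is unramified.
(-317/17) = 6^8 mod 17 = 16, giving Legendre symbol -1.
d is a non-residue mod p, hence 17 remains inert in O_K.

inert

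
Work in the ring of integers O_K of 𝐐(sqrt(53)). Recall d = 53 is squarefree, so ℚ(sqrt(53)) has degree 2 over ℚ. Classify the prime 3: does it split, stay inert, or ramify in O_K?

3 remains inert

Since 53 ≡ 1 mod 4, the ring of integers is ℤ[(1+√53)/2] with discriminant 53.
3 ∤ 53, so 3 is unramified.
(53/3) = 2^1 mod 3 = 2, giving Legendre symbol -1.
d is a non-residue mod p, hence 3 remains inert in O_K.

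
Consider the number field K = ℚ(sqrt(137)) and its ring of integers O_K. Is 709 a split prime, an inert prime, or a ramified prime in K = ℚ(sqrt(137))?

inert

137 mod 4 = 1, hence disc K = 137 and O_K = ℤ[(1+√137)/2].
709 ∤ 137, so 709 is unramified.
Euler's criterion: 137^354 mod 709 = 708. Thus (137|709) = -1.
(137/709) = -1, so 709 is inert.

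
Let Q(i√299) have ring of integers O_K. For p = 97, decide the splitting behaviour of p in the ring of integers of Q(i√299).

-299 mod 4 = 1, hence disc K = -299 and O_K = ℤ[(1+√-299)/2].
disc(K) = -299 is not divisible by 97; 97 is unramified.
Legendre symbol by Euler's criterion: (-299/97) ≡ (-299)^48 ≡ 1 (mod 97), i.e. (-299/97) = 1.
(-299/97) = 1, so 97 splits.

splits completely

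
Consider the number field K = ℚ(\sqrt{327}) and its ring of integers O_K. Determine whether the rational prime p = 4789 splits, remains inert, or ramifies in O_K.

Since 327 ≢ 1 mod 4, the ring of integers is ℤ[√327] with discriminant 4·327 = 1308.
Since gcd(4789, 1308) = 1 the prime 4789 does not ramify.
Legendre symbol by Euler's criterion: (327/4789) ≡ 327^2394 ≡ 1 (mod 4789), i.e. (327/4789) = 1.
d is a quadratic residue mod p, hence 4789 splits in O_K.

4789 splits in O_K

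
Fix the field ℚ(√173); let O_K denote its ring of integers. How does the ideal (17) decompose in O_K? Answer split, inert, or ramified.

d = 173 ≡ 1 (mod 4), so O_K = ℤ[(1+√173)/2] and disc(K) = d = 173.
17 ∤ 173, so 17 is unramified.
Euler's criterion: 173^8 mod 17 = 16. Thus (173|17) = -1.
(173/17) = -1, so 17 is inert.

inert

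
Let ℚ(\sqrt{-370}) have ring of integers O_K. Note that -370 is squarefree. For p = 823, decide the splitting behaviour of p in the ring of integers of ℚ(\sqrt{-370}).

-370 mod 4 = 2, hence disc K = 4·(-370) = -1480 and O_K = ℤ[√-370].
823 ∤ -1480, so 823 is unramified.
(-370/823) = 453^411 mod 823 = 1, giving Legendre symbol 1.
Legendre symbol 1 ⇒ 823 is split.

823 splits in O_K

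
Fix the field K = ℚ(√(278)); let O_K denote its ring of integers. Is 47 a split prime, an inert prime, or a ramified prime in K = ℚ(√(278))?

inert

278 mod 4 = 2, hence disc K = 4·278 = 1112 and O_K = ℤ[√278].
disc(K) = 1112 is not divisible by 47; 47 is unramified.
(278/47) = 43^23 mod 47 = 46, giving Legendre symbol -1.
d is a non-residue mod p, hence 47 remains inert in O_K.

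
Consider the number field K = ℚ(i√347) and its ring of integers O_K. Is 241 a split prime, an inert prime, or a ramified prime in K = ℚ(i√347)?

splits completely

d = -347 ≡ 1 (mod 4), so O_K = ℤ[(1+√-347)/2] and disc(K) = d = -347.
disc(K) = -347 is not divisible by 241; 241 is unramified.
Compute (-347/241) via Euler: 135^((241-1)/2) mod 241 = 1, so (-347/241) = 1.
(-347/241) = 1, so 241 splits.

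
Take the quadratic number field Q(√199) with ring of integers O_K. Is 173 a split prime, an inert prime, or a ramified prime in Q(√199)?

Since 199 ≢ 1 mod 4, the ring of integers is ℤ[√199] with discriminant 4·199 = 796.
disc(K) = 796 is not divisible by 173; 173 is unramified.
(199/173) = 26^86 mod 173 = 172, giving Legendre symbol -1.
d is a non-residue mod p, hence 173 remains inert in O_K.

inert — (173) stays prime in O_K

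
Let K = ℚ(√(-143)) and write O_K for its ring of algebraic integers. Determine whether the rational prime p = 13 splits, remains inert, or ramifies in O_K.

ramifies in O_K

Since -143 ≡ 1 mod 4, the ring of integers is ℤ[(1+√-143)/2] with discriminant -143.
13 divides disc(K) = -143, so 13 ramifies.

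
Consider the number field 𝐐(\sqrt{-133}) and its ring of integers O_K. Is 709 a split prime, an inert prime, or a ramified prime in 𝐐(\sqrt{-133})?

Since -133 ≢ 1 mod 4, the ring of integers is ℤ[√-133] with discriminant 4·(-133) = -532.
disc(K) = -532 is not divisible by 709; 709 is unramified.
Euler's criterion: (-133)^354 mod 709 = 1. Thus (-133|709) = 1.
d is a quadratic residue mod p, hence 709 splits in O_K.

p splits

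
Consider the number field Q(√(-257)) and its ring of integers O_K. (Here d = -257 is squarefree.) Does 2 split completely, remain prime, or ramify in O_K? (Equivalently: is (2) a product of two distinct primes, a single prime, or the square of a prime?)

d = -257 ≡ 3 (mod 4), so O_K = ℤ[√-257] and disc(K) = 4d = -1028.
Ramification test: 2 | -1028. The prime 2 ramifies in K.

2 is ramified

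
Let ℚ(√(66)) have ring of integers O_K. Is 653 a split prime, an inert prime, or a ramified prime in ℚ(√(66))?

p splits

d = 66 ≡ 2 (mod 4), so O_K = ℤ[√66] and disc(K) = 4d = 264.
disc(K) = 264 is not divisible by 653; 653 is unramified.
Compute (66/653) via Euler: 66^((653-1)/2) mod 653 = 1, so (66/653) = 1.
(66/653) = 1, so 653 splits.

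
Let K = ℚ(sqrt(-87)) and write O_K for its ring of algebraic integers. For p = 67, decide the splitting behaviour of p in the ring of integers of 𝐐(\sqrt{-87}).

67 splits in O_K

-87 mod 4 = 1, hence disc K = -87 and O_K = ℤ[(1+√-87)/2].
67 ∤ -87, so 67 is unramified.
Legendre symbol by Euler's criterion: (-87/67) ≡ (-87)^33 ≡ 1 (mod 67), i.e. (-87/67) = 1.
(-87/67) = 1, so 67 splits.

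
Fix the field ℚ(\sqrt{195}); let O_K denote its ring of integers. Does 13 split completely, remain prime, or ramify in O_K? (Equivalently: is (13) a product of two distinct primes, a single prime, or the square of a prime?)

13 is ramified

d = 195 ≡ 3 (mod 4), so O_K = ℤ[√195] and disc(K) = 4d = 780.
13 divides disc(K) = 780, so 13 ramifies.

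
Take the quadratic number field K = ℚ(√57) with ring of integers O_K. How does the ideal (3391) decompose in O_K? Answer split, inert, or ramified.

d = 57 ≡ 1 (mod 4), so O_K = ℤ[(1+√57)/2] and disc(K) = d = 57.
Since gcd(3391, 57) = 1 the prime 3391 does not ramify.
Legendre symbol by Euler's criterion: (57/3391) ≡ 57^1695 ≡ 1 (mod 3391), i.e. (57/3391) = 1.
Legendre symbol 1 ⇒ 3391 is split.

split — (3391) = 𝔭₁𝔭₂ with 𝔭₁ ≠ 𝔭₂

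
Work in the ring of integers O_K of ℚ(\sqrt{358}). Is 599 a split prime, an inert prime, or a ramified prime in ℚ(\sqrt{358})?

599 splits in O_K

358 mod 4 = 2, hence disc K = 4·358 = 1432 and O_K = ℤ[√358].
Since gcd(599, 1432) = 1 the prime 599 does not ramify.
(358/599) = 358^299 mod 599 = 1, giving Legendre symbol 1.
d is a quadratic residue mod p, hence 599 splits in O_K.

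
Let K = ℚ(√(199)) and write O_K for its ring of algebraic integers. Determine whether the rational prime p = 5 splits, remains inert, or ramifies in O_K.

split — (5) = 𝔭₁𝔭₂ with 𝔭₁ ≠ 𝔭₂

199 mod 4 = 3, hence disc K = 4·199 = 796 and O_K = ℤ[√199].
5 ∤ 796, so 5 is unramified.
(199/5) = 4^2 mod 5 = 1, giving Legendre symbol 1.
(199/5) = 1, so 5 splits.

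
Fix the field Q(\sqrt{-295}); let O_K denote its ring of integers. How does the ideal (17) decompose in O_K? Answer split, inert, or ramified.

p is inert

d = -295 ≡ 1 (mod 4), so O_K = ℤ[(1+√-295)/2] and disc(K) = d = -295.
disc(K) = -295 is not divisible by 17; 17 is unramified.
Euler's criterion: (-295)^8 mod 17 = 16. Thus (-295|17) = -1.
d is a non-residue mod p, hence 17 remains inert in O_K.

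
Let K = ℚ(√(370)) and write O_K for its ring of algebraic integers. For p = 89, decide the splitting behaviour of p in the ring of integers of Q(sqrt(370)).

p is inert

Since 370 ≢ 1 mod 4, the ring of integers is ℤ[√370] with discriminant 4·370 = 1480.
Since gcd(89, 1480) = 1 the prime 89 does not ramify.
Legendre symbol by Euler's criterion: (370/89) ≡ 370^44 ≡ 88 (mod 89), i.e. (370/89) = -1.
(370/89) = -1, so 89 is inert.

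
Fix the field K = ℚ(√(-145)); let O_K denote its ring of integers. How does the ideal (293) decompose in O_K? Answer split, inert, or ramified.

d = -145 ≡ 3 (mod 4), so O_K = ℤ[√-145] and disc(K) = 4d = -580.
293 ∤ -580, so 293 is unramified.
Legendre symbol by Euler's criterion: (-145/293) ≡ (-145)^146 ≡ 1 (mod 293), i.e. (-145/293) = 1.
d is a quadratic residue mod p, hence 293 splits in O_K.

293 splits in O_K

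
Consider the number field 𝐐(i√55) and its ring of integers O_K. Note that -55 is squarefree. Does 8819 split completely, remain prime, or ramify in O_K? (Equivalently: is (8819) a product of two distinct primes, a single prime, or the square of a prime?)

inert — (8819) stays prime in O_K

d = -55 ≡ 1 (mod 4), so O_K = ℤ[(1+√-55)/2] and disc(K) = d = -55.
8819 ∤ -55, so 8819 is unramified.
(-55/8819) = 8764^4409 mod 8819 = 8818, giving Legendre symbol -1.
Legendre symbol -1 ⇒ 8819 is inert.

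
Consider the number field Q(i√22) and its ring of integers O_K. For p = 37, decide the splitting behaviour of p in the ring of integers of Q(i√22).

37 remains inert

Since -22 ≢ 1 mod 4, the ring of integers is ℤ[√-22] with discriminant 4·(-22) = -88.
37 ∤ -88, so 37 is unramified.
Euler's criterion: (-22)^18 mod 37 = 36. Thus (-22|37) = -1.
(-22/37) = -1, so 37 is inert.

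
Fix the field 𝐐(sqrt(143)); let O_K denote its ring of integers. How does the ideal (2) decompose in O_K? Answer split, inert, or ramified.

Since 143 ≢ 1 mod 4, the ring of integers is ℤ[√143] with discriminant 4·143 = 572.
2 divides disc(K) = 572, so 2 ramifies.

p ramifies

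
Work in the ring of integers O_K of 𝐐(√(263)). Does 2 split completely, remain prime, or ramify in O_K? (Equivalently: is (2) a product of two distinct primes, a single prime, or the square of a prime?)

Since 263 ≢ 1 mod 4, the ring of integers is ℤ[√263] with discriminant 4·263 = 1052.
Ramification test: 2 | 1052. The prime 2 ramifies in K.

2 is ramified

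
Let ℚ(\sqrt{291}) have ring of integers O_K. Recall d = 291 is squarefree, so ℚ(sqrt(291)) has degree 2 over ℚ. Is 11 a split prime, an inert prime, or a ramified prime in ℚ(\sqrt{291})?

d = 291 ≡ 3 (mod 4), so O_K = ℤ[√291] and disc(K) = 4d = 1164.
disc(K) = 1164 is not divisible by 11; 11 is unramified.
Euler's criterion: 291^5 mod 11 = 1. Thus (291|11) = 1.
(291/11) = 1, so 11 splits.

splits completely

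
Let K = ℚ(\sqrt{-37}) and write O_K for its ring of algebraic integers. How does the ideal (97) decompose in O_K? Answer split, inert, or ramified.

inert

-37 mod 4 = 3, hence disc K = 4·(-37) = -148 and O_K = ℤ[√-37].
disc(K) = -148 is not divisible by 97; 97 is unramified.
Legendre symbol by Euler's criterion: (-37/97) ≡ (-37)^48 ≡ 96 (mod 97), i.e. (-37/97) = -1.
d is a non-residue mod p, hence 97 remains inert in O_K.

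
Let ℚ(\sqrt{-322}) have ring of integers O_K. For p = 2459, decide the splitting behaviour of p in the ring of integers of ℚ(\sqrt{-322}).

d = -322 ≡ 2 (mod 4), so O_K = ℤ[√-322] and disc(K) = 4d = -1288.
disc(K) = -1288 is not divisible by 2459; 2459 is unramified.
(-322/2459) = 2137^1229 mod 2459 = 2458, giving Legendre symbol -1.
Legendre symbol -1 ⇒ 2459 is inert.

inert — (2459) stays prime in O_K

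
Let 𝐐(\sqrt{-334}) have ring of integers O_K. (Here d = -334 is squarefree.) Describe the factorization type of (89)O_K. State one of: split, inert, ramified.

splits completely

Since -334 ≢ 1 mod 4, the ring of integers is ℤ[√-334] with discriminant 4·(-334) = -1336.
89 ∤ -1336, so 89 is unramified.
Legendre symbol by Euler's criterion: (-334/89) ≡ (-334)^44 ≡ 1 (mod 89), i.e. (-334/89) = 1.
Legendre symbol 1 ⇒ 89 is split.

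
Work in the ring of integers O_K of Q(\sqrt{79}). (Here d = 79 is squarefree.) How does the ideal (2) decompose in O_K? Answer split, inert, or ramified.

Since 79 ≢ 1 mod 4, the ring of integers is ℤ[√79] with discriminant 4·79 = 316.
Ramification test: 2 | 316. The prime 2 ramifies in K.

ramified — (2) = 𝔭²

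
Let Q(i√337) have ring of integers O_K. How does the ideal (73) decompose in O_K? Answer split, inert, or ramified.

inert

-337 mod 4 = 3, hence disc K = 4·(-337) = -1348 and O_K = ℤ[√-337].
disc(K) = -1348 is not divisible by 73; 73 is unramified.
(-337/73) = 28^36 mod 73 = 72, giving Legendre symbol -1.
(-337/73) = -1, so 73 is inert.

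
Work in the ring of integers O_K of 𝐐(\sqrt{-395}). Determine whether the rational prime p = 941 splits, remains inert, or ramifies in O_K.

splits completely

d = -395 ≡ 1 (mod 4), so O_K = ℤ[(1+√-395)/2] and disc(K) = d = -395.
Since gcd(941, -395) = 1 the prime 941 does not ramify.
(-395/941) = 546^470 mod 941 = 1, giving Legendre symbol 1.
(-395/941) = 1, so 941 splits.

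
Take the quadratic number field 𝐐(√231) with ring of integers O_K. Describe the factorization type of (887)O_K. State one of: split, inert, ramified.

d = 231 ≡ 3 (mod 4), so O_K = ℤ[√231] and disc(K) = 4d = 924.
Since gcd(887, 924) = 1 the prime 887 does not ramify.
Euler's criterion: 231^443 mod 887 = 1. Thus (231|887) = 1.
d is a quadratic residue mod p, hence 887 splits in O_K.

split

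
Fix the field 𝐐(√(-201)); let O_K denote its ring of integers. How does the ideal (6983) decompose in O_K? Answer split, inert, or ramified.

-201 mod 4 = 3, hence disc K = 4·(-201) = -804 and O_K = ℤ[√-201].
disc(K) = -804 is not divisible by 6983; 6983 is unramified.
Euler's criterion: (-201)^3491 mod 6983 = 1. Thus (-201|6983) = 1.
Legendre symbol 1 ⇒ 6983 is split.

split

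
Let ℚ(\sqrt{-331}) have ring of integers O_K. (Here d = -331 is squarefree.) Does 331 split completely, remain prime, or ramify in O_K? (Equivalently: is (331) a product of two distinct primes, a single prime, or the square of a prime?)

d = -331 ≡ 1 (mod 4), so O_K = ℤ[(1+√-331)/2] and disc(K) = d = -331.
Ramification test: 331 | -331. The prime 331 ramifies in K.

ramified — (331) = 𝔭²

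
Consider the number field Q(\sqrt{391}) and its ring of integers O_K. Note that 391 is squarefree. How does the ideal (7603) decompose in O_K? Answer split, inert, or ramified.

391 mod 4 = 3, hence disc K = 4·391 = 1564 and O_K = ℤ[√391].
Since gcd(7603, 1564) = 1 the prime 7603 does not ramify.
Euler's criterion: 391^3801 mod 7603 = 7602. Thus (391|7603) = -1.
(391/7603) = -1, so 7603 is inert.

7603 remains inert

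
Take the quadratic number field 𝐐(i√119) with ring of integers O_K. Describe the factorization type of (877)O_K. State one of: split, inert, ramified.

-119 mod 4 = 1, hence disc K = -119 and O_K = ℤ[(1+√-119)/2].
877 ∤ -119, so 877 is unramified.
(-119/877) = 758^438 mod 877 = 876, giving Legendre symbol -1.
d is a non-residue mod p, hence 877 remains inert in O_K.

inert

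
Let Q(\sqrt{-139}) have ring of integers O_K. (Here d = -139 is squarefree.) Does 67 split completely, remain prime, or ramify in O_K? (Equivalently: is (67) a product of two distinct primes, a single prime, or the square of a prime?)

splits completely

-139 mod 4 = 1, hence disc K = -139 and O_K = ℤ[(1+√-139)/2].
67 ∤ -139, so 67 is unramified.
Euler's criterion: (-139)^33 mod 67 = 1. Thus (-139|67) = 1.
Legendre symbol 1 ⇒ 67 is split.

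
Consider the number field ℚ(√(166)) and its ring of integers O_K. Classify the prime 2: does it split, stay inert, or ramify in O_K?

ramified — (2) = 𝔭²

166 mod 4 = 2, hence disc K = 4·166 = 664 and O_K = ℤ[√166].
Ramification test: 2 | 664. The prime 2 ramifies in K.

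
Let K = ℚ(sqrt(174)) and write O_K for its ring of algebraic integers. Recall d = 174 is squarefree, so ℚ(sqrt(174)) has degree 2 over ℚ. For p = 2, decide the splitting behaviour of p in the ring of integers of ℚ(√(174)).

Since 174 ≢ 1 mod 4, the ring of integers is ℤ[√174] with discriminant 4·174 = 696.
2 divides disc(K) = 696, so 2 ramifies.

p ramifies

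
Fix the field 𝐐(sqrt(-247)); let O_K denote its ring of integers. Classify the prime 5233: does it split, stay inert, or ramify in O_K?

-247 mod 4 = 1, hence disc K = -247 and O_K = ℤ[(1+√-247)/2].
5233 ∤ -247, so 5233 is unramified.
Legendre symbol by Euler's criterion: (-247/5233) ≡ (-247)^2616 ≡ 1 (mod 5233), i.e. (-247/5233) = 1.
d is a quadratic residue mod p, hence 5233 splits in O_K.

p splits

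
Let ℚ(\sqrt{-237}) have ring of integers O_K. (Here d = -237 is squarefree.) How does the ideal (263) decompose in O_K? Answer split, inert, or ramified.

-237 mod 4 = 3, hence disc K = 4·(-237) = -948 and O_K = ℤ[√-237].
263 ∤ -948, so 263 is unramified.
(-237/263) = 26^131 mod 263 = 1, giving Legendre symbol 1.
d is a quadratic residue mod p, hence 263 splits in O_K.

p splits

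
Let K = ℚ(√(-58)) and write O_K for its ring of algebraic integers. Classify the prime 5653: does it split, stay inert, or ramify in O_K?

-58 mod 4 = 2, hence disc K = 4·(-58) = -232 and O_K = ℤ[√-58].
Since gcd(5653, -232) = 1 the prime 5653 does not ramify.
Legendre symbol by Euler's criterion: (-58/5653) ≡ (-58)^2826 ≡ 1 (mod 5653), i.e. (-58/5653) = 1.
d is a quadratic residue mod p, hence 5653 splits in O_K.

split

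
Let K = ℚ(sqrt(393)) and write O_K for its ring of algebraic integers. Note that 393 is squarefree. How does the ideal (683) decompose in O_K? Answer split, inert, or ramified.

remains prime (inert)

393 mod 4 = 1, hence disc K = 393 and O_K = ℤ[(1+√393)/2].
disc(K) = 393 is not divisible by 683; 683 is unramified.
Legendre symbol by Euler's criterion: (393/683) ≡ 393^341 ≡ 682 (mod 683), i.e. (393/683) = -1.
d is a non-residue mod p, hence 683 remains inert in O_K.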